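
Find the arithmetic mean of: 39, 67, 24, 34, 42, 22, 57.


Sum = 39 + 67 + 24 + 34 + 42 + 22 + 57 = 285
n = 7
Mean = 285/7 = 40.7143

Mean = 40.7143


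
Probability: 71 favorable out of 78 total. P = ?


P = 71/78 = 0.9103

P = 0.9103


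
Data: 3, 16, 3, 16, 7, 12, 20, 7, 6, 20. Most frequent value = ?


Frequencies: 3:2, 6:1, 7:2, 12:1, 16:2, 20:2
Max frequency = 2
Mode = 3, 7, 16, 20

Mode = 3, 7, 16, 20


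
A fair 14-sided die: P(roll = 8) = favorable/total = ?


Favorable outcomes (roll = 8): 1
Total outcomes = 14
P = 1/14 = 0.0714

P = 0.0714


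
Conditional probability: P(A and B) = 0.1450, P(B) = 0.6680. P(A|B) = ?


P(A|B) = 0.1450/0.6680 = 0.2171

P(A|B) = 0.2171


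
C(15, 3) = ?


C(15,3) = 15!/(3! × 12!)
= 1307674368000/(6 × 479001600)
= 455

C(15,3) = 455


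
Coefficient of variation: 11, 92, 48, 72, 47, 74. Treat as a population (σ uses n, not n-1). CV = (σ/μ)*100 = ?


Mean = 57.3333
SD = 25.9337
CV = (25.9337/57.3333)*100 = 45.2332%

CV = 45.2332%


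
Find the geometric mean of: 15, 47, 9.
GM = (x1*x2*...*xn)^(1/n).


Product = 15 × 47 × 9 = 6345
GM = 6345^(1/3) = 18.5130

GM = 18.5130


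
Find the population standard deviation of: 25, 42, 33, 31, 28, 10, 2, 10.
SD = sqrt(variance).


Mean = 22.6250
Variance = 166.4844
SD = sqrt(166.4844) = 12.9029

SD = 12.9029


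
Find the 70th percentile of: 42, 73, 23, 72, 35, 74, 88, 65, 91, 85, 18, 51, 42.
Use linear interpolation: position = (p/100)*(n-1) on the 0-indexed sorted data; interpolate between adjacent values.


Sorted: 18, 23, 35, 42, 42, 51, 65, 72, 73, 74, 85, 88, 91
n = 13
Index = 70/100 * 12 = 8.4000
Lower = data[8] = 73, Upper = data[9] = 74
P70 = 73 + 0.4000*(1) = 73.4000

P70 = 73.4000


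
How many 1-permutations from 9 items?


P(9,1) = 9!/8!
= 362880/40320
= 9

P(9,1) = 9


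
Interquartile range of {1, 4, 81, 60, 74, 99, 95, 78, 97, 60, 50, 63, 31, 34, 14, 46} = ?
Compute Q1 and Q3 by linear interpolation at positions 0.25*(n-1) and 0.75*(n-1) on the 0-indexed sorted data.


Sorted: 1, 4, 14, 31, 34, 46, 50, 60, 60, 63, 74, 78, 81, 95, 97, 99
Q1 (25th %ile) = 33.2500
Q3 (75th %ile) = 78.7500
IQR = 78.7500 - 33.2500 = 45.5000

IQR = 45.5000


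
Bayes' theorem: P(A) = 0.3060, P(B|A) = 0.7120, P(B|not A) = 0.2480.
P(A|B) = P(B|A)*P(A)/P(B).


P(B) = P(B|A)*P(A) + P(B|A')*P(A')
= 0.7120*0.3060 + 0.2480*0.6940
= 0.217872 + 0.172112 = 0.389984
P(A|B) = 0.217872/0.389984 = 0.5587

P(A|B) = 0.5587


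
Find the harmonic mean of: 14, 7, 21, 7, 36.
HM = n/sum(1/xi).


Sum of reciprocals = 1/14 + 1/7 + 1/21 + 1/7 + 1/36 = 0.432540
HM = 5/0.432540 = 11.5596

HM = 11.5596


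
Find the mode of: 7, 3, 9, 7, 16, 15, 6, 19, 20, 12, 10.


Frequencies: 3:1, 6:1, 7:2, 9:1, 10:1, 12:1, 15:1, 16:1, 19:1, 20:1
Max frequency = 2
Mode = 7

Mode = 7


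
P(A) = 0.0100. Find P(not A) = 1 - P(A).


P(not A) = 1 - 0.0100 = 0.9900

P(not A) = 0.9900


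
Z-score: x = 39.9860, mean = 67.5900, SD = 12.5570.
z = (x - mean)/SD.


z = (39.9860 - 67.5900)/12.5570
= -27.6040/12.5570
= -2.1983

z = -2.1983


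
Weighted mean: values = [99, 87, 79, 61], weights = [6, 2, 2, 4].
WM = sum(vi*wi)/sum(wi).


Numerator = 99*6 + 87*2 + 79*2 + 61*4 = 1170
Denominator = 6 + 2 + 2 + 4 = 14
WM = 1170/14 = 83.5714

WM = 83.5714


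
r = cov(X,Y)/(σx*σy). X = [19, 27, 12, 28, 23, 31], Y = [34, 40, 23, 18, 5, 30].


Mean X = 23.3333, Mean Y = 25.0000
SD X = 6.342099, SD Y = 11.430952
Cov = 8.500000
r = 8.500000/(6.342099*11.430952) = 0.1172

r = 0.1172


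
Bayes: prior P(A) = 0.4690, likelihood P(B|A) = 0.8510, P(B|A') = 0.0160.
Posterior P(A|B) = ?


P(B) = P(B|A)*P(A) + P(B|A')*P(A')
= 0.8510*0.4690 + 0.0160*0.5310
= 0.399119 + 0.008496 = 0.407615
P(A|B) = 0.399119/0.407615 = 0.9792

P(A|B) = 0.9792


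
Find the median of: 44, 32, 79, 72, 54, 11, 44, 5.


Sorted: 5, 11, 32, 44, 44, 54, 72, 79
n = 8 (even)
Middle values: 44 and 44
Median = (44+44)/2 = 44.0000

Median = 44.0000


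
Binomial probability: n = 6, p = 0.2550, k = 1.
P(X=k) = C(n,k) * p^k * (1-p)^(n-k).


C(6,1) = 6
p^1 = 0.255000
(1-p)^5 = 0.229499
P = 6 * 0.255000 * 0.229499 = 0.3511

P(X=1) = 0.3511


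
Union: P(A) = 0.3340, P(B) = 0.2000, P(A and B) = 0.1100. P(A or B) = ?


P(A∪B) = 0.3340 + 0.2000 - 0.1100
= 0.5340 - 0.1100
= 0.4240

P(A∪B) = 0.4240


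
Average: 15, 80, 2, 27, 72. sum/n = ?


Sum = 15 + 80 + 2 + 27 + 72 = 196
n = 5
Mean = 196/5 = 39.2000

Mean = 39.2000


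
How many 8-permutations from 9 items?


P(9,8) = 9!/1!
= 362880/1
= 362880

P(9,8) = 362880


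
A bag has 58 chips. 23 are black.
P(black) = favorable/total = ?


P = 23/58 = 0.3966

P = 0.3966


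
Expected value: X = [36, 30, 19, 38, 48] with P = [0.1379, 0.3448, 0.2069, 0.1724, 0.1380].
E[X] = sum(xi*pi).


E[X] = 36*0.1379 + 30*0.3448 + 19*0.2069 + 38*0.1724 + 48*0.1380
= 4.9644 + 10.3440 + 3.9311 + 6.5512 + 6.6240
= 32.4147

E[X] = 32.4147


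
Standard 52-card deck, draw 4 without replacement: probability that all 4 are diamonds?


P(all diamonds) = (13/52) × (12/51) × (11/50) × (10/49)
= 0.0026

P = 0.0026


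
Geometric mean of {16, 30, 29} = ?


Product = 16 × 30 × 29 = 13920
GM = 13920^(1/3) = 24.0554

GM = 24.0554


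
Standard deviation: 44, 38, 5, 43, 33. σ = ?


Mean = 32.6000
Variance = 205.8400
SD = sqrt(205.8400) = 14.3471

SD = 14.3471


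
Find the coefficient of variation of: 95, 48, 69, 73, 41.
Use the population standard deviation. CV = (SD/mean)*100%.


Mean = 65.2000
SD = 19.2083
CV = (19.2083/65.2000)*100 = 29.4606%

CV = 29.4606%


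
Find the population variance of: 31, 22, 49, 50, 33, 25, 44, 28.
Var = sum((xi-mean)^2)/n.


Mean = 35.2500
Squared deviations: 18.0625, 175.5625, 189.0625, 217.5625, 5.0625, 105.0625, 76.5625, 52.5625
Sum = 839.5000
Variance = 839.5000/8 = 104.9375

Variance = 104.9375


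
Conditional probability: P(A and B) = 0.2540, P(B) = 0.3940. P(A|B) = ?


P(A|B) = 0.2540/0.3940 = 0.6447

P(A|B) = 0.6447


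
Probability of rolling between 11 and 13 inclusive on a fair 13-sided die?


Favorable outcomes (11 ≤ roll ≤ 13): 3
Total outcomes = 13
P = 3/13 = 0.2308

P = 0.2308


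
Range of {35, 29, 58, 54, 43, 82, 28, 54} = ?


Max = 82, Min = 28
Range = 82 - 28 = 54

Range = 54


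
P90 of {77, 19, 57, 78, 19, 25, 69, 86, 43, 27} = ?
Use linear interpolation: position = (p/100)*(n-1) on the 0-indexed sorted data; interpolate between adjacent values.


Sorted: 19, 19, 25, 27, 43, 57, 69, 77, 78, 86
n = 10
Index = 90/100 * 9 = 8.1000
Lower = data[8] = 78, Upper = data[9] = 86
P90 = 78 + 0.1000*(8) = 78.8000

P90 = 78.8000


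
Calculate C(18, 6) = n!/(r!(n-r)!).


C(18,6) = 18!/(6! × 12!)
= 6402373705728000/(720 × 479001600)
= 18564

C(18,6) = 18564


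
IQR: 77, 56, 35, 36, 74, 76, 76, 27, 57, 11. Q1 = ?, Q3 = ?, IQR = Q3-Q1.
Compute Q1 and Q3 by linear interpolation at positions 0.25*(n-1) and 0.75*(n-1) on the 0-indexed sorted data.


Sorted: 11, 27, 35, 36, 56, 57, 74, 76, 76, 77
Q1 (25th %ile) = 35.2500
Q3 (75th %ile) = 75.5000
IQR = 75.5000 - 35.2500 = 40.2500

IQR = 40.2500


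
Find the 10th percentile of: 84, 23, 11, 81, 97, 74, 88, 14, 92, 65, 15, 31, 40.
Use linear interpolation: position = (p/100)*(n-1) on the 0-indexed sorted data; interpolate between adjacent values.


Sorted: 11, 14, 15, 23, 31, 40, 65, 74, 81, 84, 88, 92, 97
n = 13
Index = 10/100 * 12 = 1.2000
Lower = data[1] = 14, Upper = data[2] = 15
P10 = 14 + 0.2000*(1) = 14.2000

P10 = 14.2000


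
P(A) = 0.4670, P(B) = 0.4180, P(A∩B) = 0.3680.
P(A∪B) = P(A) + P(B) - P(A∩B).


P(A∪B) = 0.4670 + 0.4180 - 0.3680
= 0.8850 - 0.3680
= 0.5170

P(A∪B) = 0.5170


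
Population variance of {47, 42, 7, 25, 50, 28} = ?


Mean = 33.1667
Squared deviations: 191.3611, 78.0278, 684.6944, 66.6944, 283.3611, 26.6944
Sum = 1330.8333
Variance = 1330.8333/6 = 221.8056

Variance = 221.8056


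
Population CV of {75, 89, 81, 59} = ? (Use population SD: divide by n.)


Mean = 76.0000
SD = 11.0000
CV = (11.0000/76.0000)*100 = 14.4737%

CV = 14.4737%


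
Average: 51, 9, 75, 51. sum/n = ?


Sum = 51 + 9 + 75 + 51 = 186
n = 4
Mean = 186/4 = 46.5000

Mean = 46.5000


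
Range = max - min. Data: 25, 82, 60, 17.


Max = 82, Min = 17
Range = 82 - 17 = 65

Range = 65


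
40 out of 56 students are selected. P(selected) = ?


P = 40/56 = 0.7143

P = 0.7143


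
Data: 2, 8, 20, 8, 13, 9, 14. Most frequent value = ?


Frequencies: 2:1, 8:2, 9:1, 13:1, 14:1, 20:1
Max frequency = 2
Mode = 8

Mode = 8


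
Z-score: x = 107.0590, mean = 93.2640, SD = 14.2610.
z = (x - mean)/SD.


z = (107.0590 - 93.2640)/14.2610
= 13.7950/14.2610
= 0.9673

z = 0.9673


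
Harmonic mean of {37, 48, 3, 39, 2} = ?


Sum of reciprocals = 1/37 + 1/48 + 1/3 + 1/39 + 1/2 = 0.906835
HM = 5/0.906835 = 5.5137

HM = 5.5137


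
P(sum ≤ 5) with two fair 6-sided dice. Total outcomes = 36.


Total outcomes = 6×6 = 36
Favorable (sum ≤ 5): 10
P = 10/36 = 0.2778

P = 0.2778


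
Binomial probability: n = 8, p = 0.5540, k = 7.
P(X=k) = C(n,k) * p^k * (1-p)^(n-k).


C(8,7) = 8
p^7 = 0.016017
(1-p)^1 = 0.446000
P = 8 * 0.016017 * 0.446000 = 0.0571

P(X=7) = 0.0571


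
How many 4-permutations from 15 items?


P(15,4) = 15!/11!
= 1307674368000/39916800
= 32760

P(15,4) = 32760


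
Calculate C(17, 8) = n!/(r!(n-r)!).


C(17,8) = 17!/(8! × 9!)
= 355687428096000/(40320 × 362880)
= 24310

C(17,8) = 24310


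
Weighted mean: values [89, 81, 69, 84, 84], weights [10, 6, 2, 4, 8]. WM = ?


Numerator = 89*10 + 81*6 + 69*2 + 84*4 + 84*8 = 2522
Denominator = 10 + 6 + 2 + 4 + 8 = 30
WM = 2522/30 = 84.0667

WM = 84.0667


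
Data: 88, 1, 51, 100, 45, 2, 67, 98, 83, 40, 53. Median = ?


Sorted: 1, 2, 40, 45, 51, 53, 67, 83, 88, 98, 100
n = 11 (odd)
Middle value = 53

Median = 53


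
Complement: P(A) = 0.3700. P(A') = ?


P(not A) = 1 - 0.3700 = 0.6300

P(not A) = 0.6300


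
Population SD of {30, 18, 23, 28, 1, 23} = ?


Mean = 20.5000
Variance = 90.9167
SD = sqrt(90.9167) = 9.5350

SD = 9.5350


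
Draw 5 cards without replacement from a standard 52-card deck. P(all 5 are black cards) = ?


P(all black cards) = (26/52) × (25/51) × (24/50) × (23/49) × (22/48)
= 0.0253

P = 0.0253


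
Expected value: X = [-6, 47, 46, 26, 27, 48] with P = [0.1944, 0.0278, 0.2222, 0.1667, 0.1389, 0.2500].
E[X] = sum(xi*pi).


E[X] = -6*0.1944 + 47*0.0278 + 46*0.2222 + 26*0.1667 + 27*0.1389 + 48*0.2500
= -1.1664 + 1.3066 + 10.2212 + 4.3342 + 3.7503 + 12.0000
= 30.4459

E[X] = 30.4459


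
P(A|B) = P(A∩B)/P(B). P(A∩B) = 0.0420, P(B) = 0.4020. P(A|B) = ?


P(A|B) = 0.0420/0.4020 = 0.1045

P(A|B) = 0.1045


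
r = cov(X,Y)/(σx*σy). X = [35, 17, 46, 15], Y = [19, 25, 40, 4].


Mean X = 28.2500, Mean Y = 22.0000
SD X = 12.871966, SD Y = 12.903488
Cov = 126.000000
r = 126.000000/(12.871966*12.903488) = 0.7586

r = 0.7586


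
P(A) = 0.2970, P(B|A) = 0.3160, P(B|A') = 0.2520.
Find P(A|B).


P(B) = P(B|A)*P(A) + P(B|A')*P(A')
= 0.3160*0.2970 + 0.2520*0.7030
= 0.093852 + 0.177156 = 0.271008
P(A|B) = 0.093852/0.271008 = 0.3463

P(A|B) = 0.3463


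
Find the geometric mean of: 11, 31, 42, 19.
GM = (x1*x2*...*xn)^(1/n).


Product = 11 × 31 × 42 × 19 = 272118
GM = 272118^(1/4) = 22.8396

GM = 22.8396


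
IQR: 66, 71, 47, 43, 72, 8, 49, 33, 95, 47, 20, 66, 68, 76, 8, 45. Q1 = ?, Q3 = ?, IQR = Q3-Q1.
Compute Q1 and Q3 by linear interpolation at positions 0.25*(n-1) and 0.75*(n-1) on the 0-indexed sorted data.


Sorted: 8, 8, 20, 33, 43, 45, 47, 47, 49, 66, 66, 68, 71, 72, 76, 95
Q1 (25th %ile) = 40.5000
Q3 (75th %ile) = 68.7500
IQR = 68.7500 - 40.5000 = 28.2500

IQR = 28.2500


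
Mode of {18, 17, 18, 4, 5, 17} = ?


Frequencies: 4:1, 5:1, 17:2, 18:2
Max frequency = 2
Mode = 17, 18

Mode = 17, 18


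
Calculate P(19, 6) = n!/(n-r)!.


P(19,6) = 19!/13!
= 121645100408832000/6227020800
= 19535040

P(19,6) = 19535040


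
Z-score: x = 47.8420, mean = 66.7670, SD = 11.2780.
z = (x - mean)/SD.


z = (47.8420 - 66.7670)/11.2780
= -18.9250/11.2780
= -1.6780

z = -1.6780


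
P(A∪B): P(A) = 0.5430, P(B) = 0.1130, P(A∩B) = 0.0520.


P(A∪B) = 0.5430 + 0.1130 - 0.0520
= 0.6560 - 0.0520
= 0.6040

P(A∪B) = 0.6040


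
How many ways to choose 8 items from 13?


C(13,8) = 13!/(8! × 5!)
= 6227020800/(40320 × 120)
= 1287

C(13,8) = 1287


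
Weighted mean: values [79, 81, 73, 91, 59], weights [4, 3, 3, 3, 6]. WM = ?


Numerator = 79*4 + 81*3 + 73*3 + 91*3 + 59*6 = 1405
Denominator = 4 + 3 + 3 + 3 + 6 = 19
WM = 1405/19 = 73.9474

WM = 73.9474


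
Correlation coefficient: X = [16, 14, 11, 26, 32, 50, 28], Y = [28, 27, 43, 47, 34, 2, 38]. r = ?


Mean X = 25.2857, Mean Y = 31.2857
SD X = 12.429392, SD Y = 13.749954
Cov = -109.224490
r = -109.224490/(12.429392*13.749954) = -0.6391

r = -0.6391


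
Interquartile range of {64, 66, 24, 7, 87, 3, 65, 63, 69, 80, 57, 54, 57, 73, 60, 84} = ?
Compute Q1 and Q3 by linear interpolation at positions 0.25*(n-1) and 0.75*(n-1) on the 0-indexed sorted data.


Sorted: 3, 7, 24, 54, 57, 57, 60, 63, 64, 65, 66, 69, 73, 80, 84, 87
Q1 (25th %ile) = 56.2500
Q3 (75th %ile) = 70.0000
IQR = 70.0000 - 56.2500 = 13.7500

IQR = 13.7500


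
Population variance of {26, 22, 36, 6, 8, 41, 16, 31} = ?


Mean = 23.2500
Squared deviations: 7.5625, 1.5625, 162.5625, 297.5625, 232.5625, 315.0625, 52.5625, 60.0625
Sum = 1129.5000
Variance = 1129.5000/8 = 141.1875

Variance = 141.1875


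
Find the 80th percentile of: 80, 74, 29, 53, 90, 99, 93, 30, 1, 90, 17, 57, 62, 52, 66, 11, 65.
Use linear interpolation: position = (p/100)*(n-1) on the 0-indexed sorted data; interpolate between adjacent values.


Sorted: 1, 11, 17, 29, 30, 52, 53, 57, 62, 65, 66, 74, 80, 90, 90, 93, 99
n = 17
Index = 80/100 * 16 = 12.8000
Lower = data[12] = 80, Upper = data[13] = 90
P80 = 80 + 0.8000*(10) = 88.0000

P80 = 88.0000


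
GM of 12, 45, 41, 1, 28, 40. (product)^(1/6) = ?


Product = 12 × 45 × 41 × 1 × 28 × 40 = 24796800
GM = 24796800^(1/6) = 17.0765

GM = 17.0765


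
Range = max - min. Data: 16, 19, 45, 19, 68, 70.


Max = 70, Min = 16
Range = 70 - 16 = 54

Range = 54


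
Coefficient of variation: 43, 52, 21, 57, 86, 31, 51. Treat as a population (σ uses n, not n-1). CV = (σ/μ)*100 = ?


Mean = 48.7143
SD = 19.2333
CV = (19.2333/48.7143)*100 = 39.4818%

CV = 39.4818%


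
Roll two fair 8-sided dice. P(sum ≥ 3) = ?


Total outcomes = 8×8 = 64
Favorable (sum ≥ 3): 63
P = 63/64 = 0.9844

P = 0.9844


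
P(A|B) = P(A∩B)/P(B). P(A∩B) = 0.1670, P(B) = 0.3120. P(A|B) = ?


P(A|B) = 0.1670/0.3120 = 0.5353

P(A|B) = 0.5353


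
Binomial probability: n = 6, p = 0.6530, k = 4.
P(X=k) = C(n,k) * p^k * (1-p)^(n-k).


C(6,4) = 15
p^4 = 0.181825
(1-p)^2 = 0.120409
P = 15 * 0.181825 * 0.120409 = 0.3284

P(X=4) = 0.3284


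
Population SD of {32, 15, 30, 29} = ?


Mean = 26.5000
Variance = 45.2500
SD = sqrt(45.2500) = 6.7268

SD = 6.7268


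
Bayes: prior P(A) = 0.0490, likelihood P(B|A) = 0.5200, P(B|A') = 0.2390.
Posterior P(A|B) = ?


P(B) = P(B|A)*P(A) + P(B|A')*P(A')
= 0.5200*0.0490 + 0.2390*0.9510
= 0.025480 + 0.227289 = 0.252769
P(A|B) = 0.025480/0.252769 = 0.1008

P(A|B) = 0.1008


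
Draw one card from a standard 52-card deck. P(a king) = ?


4 kings in 52 cards
P = 4/52 = 0.0769

P = 0.0769


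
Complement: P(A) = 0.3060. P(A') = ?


P(not A) = 1 - 0.3060 = 0.6940

P(not A) = 0.6940


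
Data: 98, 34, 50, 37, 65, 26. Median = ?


Sorted: 26, 34, 37, 50, 65, 98
n = 6 (even)
Middle values: 37 and 50
Median = (37+50)/2 = 43.5000

Median = 43.5000


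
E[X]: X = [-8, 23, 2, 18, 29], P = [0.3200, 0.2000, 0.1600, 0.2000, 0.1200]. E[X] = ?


E[X] = -8*0.3200 + 23*0.2000 + 2*0.1600 + 18*0.2000 + 29*0.1200
= -2.5600 + 4.6000 + 0.3200 + 3.6000 + 3.4800
= 9.4400

E[X] = 9.4400


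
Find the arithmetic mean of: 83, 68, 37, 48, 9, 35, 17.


Sum = 83 + 68 + 37 + 48 + 9 + 35 + 17 = 297
n = 7
Mean = 297/7 = 42.4286

Mean = 42.4286


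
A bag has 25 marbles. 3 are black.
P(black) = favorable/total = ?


P = 3/25 = 0.1200

P = 0.1200


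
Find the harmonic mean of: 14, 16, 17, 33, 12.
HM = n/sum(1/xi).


Sum of reciprocals = 1/14 + 1/16 + 1/17 + 1/33 + 1/12 = 0.306388
HM = 5/0.306388 = 16.3192

HM = 16.3192


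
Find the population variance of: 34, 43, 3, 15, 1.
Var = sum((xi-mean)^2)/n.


Mean = 19.2000
Squared deviations: 219.0400, 566.4400, 262.4400, 17.6400, 331.2400
Sum = 1396.8000
Variance = 1396.8000/5 = 279.3600

Variance = 279.3600


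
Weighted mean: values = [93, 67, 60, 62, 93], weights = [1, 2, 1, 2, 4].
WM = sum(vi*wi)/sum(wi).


Numerator = 93*1 + 67*2 + 60*1 + 62*2 + 93*4 = 783
Denominator = 1 + 2 + 1 + 2 + 4 = 10
WM = 783/10 = 78.3000

WM = 78.3000


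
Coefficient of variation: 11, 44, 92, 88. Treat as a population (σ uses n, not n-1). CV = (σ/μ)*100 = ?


Mean = 58.7500
SD = 33.3869
CV = (33.3869/58.7500)*100 = 56.8288%

CV = 56.8288%


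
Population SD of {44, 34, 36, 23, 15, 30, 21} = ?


Mean = 29.0000
Variance = 85.1429
SD = sqrt(85.1429) = 9.2273

SD = 9.2273


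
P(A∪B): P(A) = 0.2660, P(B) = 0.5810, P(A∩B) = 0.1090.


P(A∪B) = 0.2660 + 0.5810 - 0.1090
= 0.8470 - 0.1090
= 0.7380

P(A∪B) = 0.7380


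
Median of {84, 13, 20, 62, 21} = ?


Sorted: 13, 20, 21, 62, 84
n = 5 (odd)
Middle value = 21

Median = 21


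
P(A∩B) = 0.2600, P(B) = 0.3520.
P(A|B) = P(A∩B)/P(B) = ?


P(A|B) = 0.2600/0.3520 = 0.7386

P(A|B) = 0.7386


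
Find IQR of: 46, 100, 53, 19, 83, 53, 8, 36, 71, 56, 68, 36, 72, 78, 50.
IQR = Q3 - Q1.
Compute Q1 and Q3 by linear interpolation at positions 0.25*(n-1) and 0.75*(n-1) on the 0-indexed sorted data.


Sorted: 8, 19, 36, 36, 46, 50, 53, 53, 56, 68, 71, 72, 78, 83, 100
Q1 (25th %ile) = 41.0000
Q3 (75th %ile) = 71.5000
IQR = 71.5000 - 41.0000 = 30.5000

IQR = 30.5000


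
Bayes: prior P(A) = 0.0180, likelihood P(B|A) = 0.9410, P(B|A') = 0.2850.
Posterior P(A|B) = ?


P(B) = P(B|A)*P(A) + P(B|A')*P(A')
= 0.9410*0.0180 + 0.2850*0.9820
= 0.016938 + 0.279870 = 0.296808
P(A|B) = 0.016938/0.296808 = 0.0571

P(A|B) = 0.0571


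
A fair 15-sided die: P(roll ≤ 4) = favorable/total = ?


Favorable outcomes (roll ≤ 4): 4
Total outcomes = 15
P = 4/15 = 0.2667

P = 0.2667


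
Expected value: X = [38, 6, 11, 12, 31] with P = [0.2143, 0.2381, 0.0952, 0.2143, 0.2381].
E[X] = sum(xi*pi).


E[X] = 38*0.2143 + 6*0.2381 + 11*0.0952 + 12*0.2143 + 31*0.2381
= 8.1434 + 1.4286 + 1.0472 + 2.5716 + 7.3811
= 20.5719

E[X] = 20.5719


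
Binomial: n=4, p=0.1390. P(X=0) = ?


C(4,0) = 1
p^0 = 1.000000
(1-p)^4 = 0.549557
P = 1 * 1.000000 * 0.549557 = 0.5496

P(X=0) = 0.5496


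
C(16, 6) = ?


C(16,6) = 16!/(6! × 10!)
= 20922789888000/(720 × 3628800)
= 8008

C(16,6) = 8008


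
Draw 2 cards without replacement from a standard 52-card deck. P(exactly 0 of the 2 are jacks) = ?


Hypergeometric: P(X=0) = C(4,0)·C(48,2) / C(52,2)
= 1 × 1128 / 1326
= 1128/1326 = 0.8507

P = 0.8507


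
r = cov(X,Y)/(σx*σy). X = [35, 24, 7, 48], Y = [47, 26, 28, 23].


Mean X = 28.5000, Mean Y = 31.0000
SD X = 15.041609, SD Y = 9.407444
Cov = 8.750000
r = 8.750000/(15.041609*9.407444) = 0.0618

r = 0.0618


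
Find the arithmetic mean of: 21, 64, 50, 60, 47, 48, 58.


Sum = 21 + 64 + 50 + 60 + 47 + 48 + 58 = 348
n = 7
Mean = 348/7 = 49.7143

Mean = 49.7143


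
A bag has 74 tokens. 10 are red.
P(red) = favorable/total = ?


P = 10/74 = 0.1351

P = 0.1351


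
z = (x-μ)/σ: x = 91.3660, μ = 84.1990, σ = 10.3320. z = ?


z = (91.3660 - 84.1990)/10.3320
= 7.1670/10.3320
= 0.6937

z = 0.6937


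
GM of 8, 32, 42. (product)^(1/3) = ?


Product = 8 × 32 × 42 = 10752
GM = 10752^(1/3) = 22.0714

GM = 22.0714


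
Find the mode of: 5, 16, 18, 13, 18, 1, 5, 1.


Frequencies: 1:2, 5:2, 13:1, 16:1, 18:2
Max frequency = 2
Mode = 1, 5, 18

Mode = 1, 5, 18


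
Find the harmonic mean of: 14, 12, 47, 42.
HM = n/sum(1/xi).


Sum of reciprocals = 1/14 + 1/12 + 1/47 + 1/42 = 0.199848
HM = 4/0.199848 = 20.0152

HM = 20.0152


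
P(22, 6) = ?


P(22,6) = 22!/16!
= 1124000727777607680000/20922789888000
= 53721360

P(22,6) = 53721360


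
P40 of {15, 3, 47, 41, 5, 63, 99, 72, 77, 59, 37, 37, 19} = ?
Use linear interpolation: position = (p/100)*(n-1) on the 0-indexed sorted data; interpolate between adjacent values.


Sorted: 3, 5, 15, 19, 37, 37, 41, 47, 59, 63, 72, 77, 99
n = 13
Index = 40/100 * 12 = 4.8000
Lower = data[4] = 37, Upper = data[5] = 37
P40 = 37 + 0.8000*(0) = 37.0000

P40 = 37.0000


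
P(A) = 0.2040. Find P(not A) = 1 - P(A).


P(not A) = 1 - 0.2040 = 0.7960

P(not A) = 0.7960


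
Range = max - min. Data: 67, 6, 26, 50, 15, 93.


Max = 93, Min = 6
Range = 93 - 6 = 87

Range = 87


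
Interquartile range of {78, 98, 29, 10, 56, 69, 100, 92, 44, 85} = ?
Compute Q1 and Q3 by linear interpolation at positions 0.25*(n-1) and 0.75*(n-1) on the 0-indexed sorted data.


Sorted: 10, 29, 44, 56, 69, 78, 85, 92, 98, 100
Q1 (25th %ile) = 47.0000
Q3 (75th %ile) = 90.2500
IQR = 90.2500 - 47.0000 = 43.2500

IQR = 43.2500


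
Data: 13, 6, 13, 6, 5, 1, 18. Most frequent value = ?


Frequencies: 1:1, 5:1, 6:2, 13:2, 18:1
Max frequency = 2
Mode = 6, 13

Mode = 6, 13


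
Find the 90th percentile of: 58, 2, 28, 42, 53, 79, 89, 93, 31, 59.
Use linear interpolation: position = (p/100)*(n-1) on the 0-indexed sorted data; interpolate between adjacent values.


Sorted: 2, 28, 31, 42, 53, 58, 59, 79, 89, 93
n = 10
Index = 90/100 * 9 = 8.1000
Lower = data[8] = 89, Upper = data[9] = 93
P90 = 89 + 0.1000*(4) = 89.4000

P90 = 89.4000


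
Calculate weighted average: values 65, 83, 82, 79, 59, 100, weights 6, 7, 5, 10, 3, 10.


Numerator = 65*6 + 83*7 + 82*5 + 79*10 + 59*3 + 100*10 = 3348
Denominator = 6 + 7 + 5 + 10 + 3 + 10 = 41
WM = 3348/41 = 81.6585

WM = 81.6585


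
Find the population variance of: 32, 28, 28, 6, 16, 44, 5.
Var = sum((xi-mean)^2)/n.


Mean = 22.7143
Squared deviations: 86.2245, 27.9388, 27.9388, 279.3673, 45.0816, 453.0816, 313.7959
Sum = 1233.4286
Variance = 1233.4286/7 = 176.2041

Variance = 176.2041


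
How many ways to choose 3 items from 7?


C(7,3) = 7!/(3! × 4!)
= 5040/(6 × 24)
= 35

C(7,3) = 35


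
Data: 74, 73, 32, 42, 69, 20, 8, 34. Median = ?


Sorted: 8, 20, 32, 34, 42, 69, 73, 74
n = 8 (even)
Middle values: 34 and 42
Median = (34+42)/2 = 38.0000

Median = 38.0000


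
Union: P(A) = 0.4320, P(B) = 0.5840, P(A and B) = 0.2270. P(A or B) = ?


P(A∪B) = 0.4320 + 0.5840 - 0.2270
= 1.0160 - 0.2270
= 0.7890

P(A∪B) = 0.7890


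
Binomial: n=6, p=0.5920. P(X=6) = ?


C(6,6) = 1
p^6 = 0.043046
(1-p)^0 = 1.000000
P = 1 * 0.043046 * 1.000000 = 0.0430

P(X=6) = 0.0430


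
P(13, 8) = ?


P(13,8) = 13!/5!
= 6227020800/120
= 51891840

P(13,8) = 51891840


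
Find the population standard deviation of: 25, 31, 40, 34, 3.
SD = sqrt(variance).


Mean = 26.6000
Variance = 162.6400
SD = sqrt(162.6400) = 12.7530

SD = 12.7530


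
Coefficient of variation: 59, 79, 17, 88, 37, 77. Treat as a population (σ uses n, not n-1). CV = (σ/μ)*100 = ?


Mean = 59.5000
SD = 25.2042
CV = (25.2042/59.5000)*100 = 42.3599%

CV = 42.3599%


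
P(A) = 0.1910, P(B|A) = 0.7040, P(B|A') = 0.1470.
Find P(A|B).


P(B) = P(B|A)*P(A) + P(B|A')*P(A')
= 0.7040*0.1910 + 0.1470*0.8090
= 0.134464 + 0.118923 = 0.253387
P(A|B) = 0.134464/0.253387 = 0.5307

P(A|B) = 0.5307


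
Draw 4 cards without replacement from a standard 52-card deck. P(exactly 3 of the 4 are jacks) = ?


Hypergeometric: P(X=3) = C(4,3)·C(48,1) / C(52,4)
= 4 × 48 / 270725
= 192/270725 = 0.0007

P = 0.0007


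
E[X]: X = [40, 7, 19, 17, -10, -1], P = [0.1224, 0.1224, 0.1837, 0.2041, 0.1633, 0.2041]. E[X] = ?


E[X] = 40*0.1224 + 7*0.1224 + 19*0.1837 + 17*0.2041 - 10*0.1633 - 1*0.2041
= 4.8960 + 0.8568 + 3.4903 + 3.4697 - 1.6330 - 0.2041
= 10.8757

E[X] = 10.8757


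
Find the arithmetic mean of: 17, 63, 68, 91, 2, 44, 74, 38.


Sum = 17 + 63 + 68 + 91 + 2 + 44 + 74 + 38 = 397
n = 8
Mean = 397/8 = 49.6250

Mean = 49.6250


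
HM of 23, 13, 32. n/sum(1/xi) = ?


Sum of reciprocals = 1/23 + 1/13 + 1/32 = 0.151651
HM = 3/0.151651 = 19.7822

HM = 19.7822


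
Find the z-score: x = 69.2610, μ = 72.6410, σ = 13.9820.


z = (69.2610 - 72.6410)/13.9820
= -3.3800/13.9820
= -0.2417

z = -0.2417


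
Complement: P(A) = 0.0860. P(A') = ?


P(not A) = 1 - 0.0860 = 0.9140

P(not A) = 0.9140


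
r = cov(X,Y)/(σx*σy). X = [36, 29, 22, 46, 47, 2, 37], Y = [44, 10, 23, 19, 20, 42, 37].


Mean X = 31.2857, Mean Y = 27.8571
SD X = 14.478697, SD Y = 12.111725
Cov = -64.816327
r = -64.816327/(14.478697*12.111725) = -0.3696

r = -0.3696


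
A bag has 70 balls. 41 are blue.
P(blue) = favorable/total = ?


P = 41/70 = 0.5857

P = 0.5857


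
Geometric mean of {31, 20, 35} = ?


Product = 31 × 20 × 35 = 21700
GM = 21700^(1/3) = 27.8924

GM = 27.8924


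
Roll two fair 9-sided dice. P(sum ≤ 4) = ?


Total outcomes = 9×9 = 81
Favorable (sum ≤ 4): 6
P = 6/81 = 0.0741

P = 0.0741


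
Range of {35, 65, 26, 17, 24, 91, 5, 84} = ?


Max = 91, Min = 5
Range = 91 - 5 = 86

Range = 86


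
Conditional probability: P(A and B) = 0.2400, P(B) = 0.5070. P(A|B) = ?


P(A|B) = 0.2400/0.5070 = 0.4734

P(A|B) = 0.4734


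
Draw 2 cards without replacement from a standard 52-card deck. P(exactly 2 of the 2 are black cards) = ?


Hypergeometric: P(X=2) = C(26,2)·C(26,0) / C(52,2)
= 325 × 1 / 1326
= 325/1326 = 0.2451

P = 0.2451


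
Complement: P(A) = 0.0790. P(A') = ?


P(not A) = 1 - 0.0790 = 0.9210

P(not A) = 0.9210


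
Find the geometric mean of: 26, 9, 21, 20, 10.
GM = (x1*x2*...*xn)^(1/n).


Product = 26 × 9 × 21 × 20 × 10 = 982800
GM = 982800^(1/5) = 15.7940

GM = 15.7940


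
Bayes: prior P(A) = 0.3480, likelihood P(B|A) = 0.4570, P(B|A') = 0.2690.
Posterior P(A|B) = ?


P(B) = P(B|A)*P(A) + P(B|A')*P(A')
= 0.4570*0.3480 + 0.2690*0.6520
= 0.159036 + 0.175388 = 0.334424
P(A|B) = 0.159036/0.334424 = 0.4756

P(A|B) = 0.4756


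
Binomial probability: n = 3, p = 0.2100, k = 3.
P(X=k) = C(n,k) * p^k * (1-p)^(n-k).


C(3,3) = 1
p^3 = 0.009261
(1-p)^0 = 1.000000
P = 1 * 0.009261 * 1.000000 = 0.0093

P(X=3) = 0.0093


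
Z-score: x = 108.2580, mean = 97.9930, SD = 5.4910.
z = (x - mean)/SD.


z = (108.2580 - 97.9930)/5.4910
= 10.2650/5.4910
= 1.8694

z = 1.8694


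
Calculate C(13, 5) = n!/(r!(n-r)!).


C(13,5) = 13!/(5! × 8!)
= 6227020800/(120 × 40320)
= 1287

C(13,5) = 1287


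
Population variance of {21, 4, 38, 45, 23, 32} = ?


Mean = 27.1667
Squared deviations: 38.0278, 536.6944, 117.3611, 318.0278, 17.3611, 23.3611
Sum = 1050.8333
Variance = 1050.8333/6 = 175.1389

Variance = 175.1389


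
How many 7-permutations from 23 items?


P(23,7) = 23!/16!
= 25852016738884976640000/20922789888000
= 1235591280

P(23,7) = 1235591280


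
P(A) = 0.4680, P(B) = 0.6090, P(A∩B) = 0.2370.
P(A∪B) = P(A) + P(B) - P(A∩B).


P(A∪B) = 0.4680 + 0.6090 - 0.2370
= 1.0770 - 0.2370
= 0.8400

P(A∪B) = 0.8400


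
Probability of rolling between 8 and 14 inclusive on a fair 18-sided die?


Favorable outcomes (8 ≤ roll ≤ 14): 7
Total outcomes = 18
P = 7/18 = 0.3889

P = 0.3889


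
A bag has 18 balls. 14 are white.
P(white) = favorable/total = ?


P = 14/18 = 0.7778

P = 0.7778


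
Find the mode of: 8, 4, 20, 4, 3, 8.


Frequencies: 3:1, 4:2, 8:2, 20:1
Max frequency = 2
Mode = 4, 8

Mode = 4, 8


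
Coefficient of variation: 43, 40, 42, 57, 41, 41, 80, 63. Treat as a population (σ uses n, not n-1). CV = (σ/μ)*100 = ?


Mean = 50.8750
SD = 13.6330
CV = (13.6330/50.8750)*100 = 26.7971%

CV = 26.7971%


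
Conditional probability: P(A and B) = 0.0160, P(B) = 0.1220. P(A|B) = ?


P(A|B) = 0.0160/0.1220 = 0.1311

P(A|B) = 0.1311


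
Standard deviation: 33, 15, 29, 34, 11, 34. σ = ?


Mean = 26.0000
Variance = 88.6667
SD = sqrt(88.6667) = 9.4163

SD = 9.4163


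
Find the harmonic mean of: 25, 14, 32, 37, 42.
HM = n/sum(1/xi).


Sum of reciprocals = 1/25 + 1/14 + 1/32 + 1/37 + 1/42 = 0.193515
HM = 5/0.193515 = 25.8378

HM = 25.8378


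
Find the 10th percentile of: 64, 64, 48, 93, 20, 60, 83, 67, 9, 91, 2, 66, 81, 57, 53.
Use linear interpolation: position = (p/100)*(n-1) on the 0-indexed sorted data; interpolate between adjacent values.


Sorted: 2, 9, 20, 48, 53, 57, 60, 64, 64, 66, 67, 81, 83, 91, 93
n = 15
Index = 10/100 * 14 = 1.4000
Lower = data[1] = 9, Upper = data[2] = 20
P10 = 9 + 0.4000*(11) = 13.4000

P10 = 13.4000


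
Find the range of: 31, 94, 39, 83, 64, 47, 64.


Max = 94, Min = 31
Range = 94 - 31 = 63

Range = 63


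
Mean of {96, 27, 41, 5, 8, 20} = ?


Sum = 96 + 27 + 41 + 5 + 8 + 20 = 197
n = 6
Mean = 197/6 = 32.8333

Mean = 32.8333


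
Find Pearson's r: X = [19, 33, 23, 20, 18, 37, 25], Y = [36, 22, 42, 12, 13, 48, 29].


Mean X = 25.0000, Mean Y = 28.8571
SD X = 6.782330, SD Y = 12.944150
Cov = 43.000000
r = 43.000000/(6.782330*12.944150) = 0.4898

r = 0.4898


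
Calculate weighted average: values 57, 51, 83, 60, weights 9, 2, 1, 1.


Numerator = 57*9 + 51*2 + 83*1 + 60*1 = 758
Denominator = 9 + 2 + 1 + 1 = 13
WM = 758/13 = 58.3077

WM = 58.3077


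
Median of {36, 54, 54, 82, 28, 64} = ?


Sorted: 28, 36, 54, 54, 64, 82
n = 6 (even)
Middle values: 54 and 54
Median = (54+54)/2 = 54.0000

Median = 54.0000


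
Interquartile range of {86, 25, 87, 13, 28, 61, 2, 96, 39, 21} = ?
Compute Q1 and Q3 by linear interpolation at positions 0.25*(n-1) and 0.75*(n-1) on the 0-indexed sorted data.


Sorted: 2, 13, 21, 25, 28, 39, 61, 86, 87, 96
Q1 (25th %ile) = 22.0000
Q3 (75th %ile) = 79.7500
IQR = 79.7500 - 22.0000 = 57.7500

IQR = 57.7500


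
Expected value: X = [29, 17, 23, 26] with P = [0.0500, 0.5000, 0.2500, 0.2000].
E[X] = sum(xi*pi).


E[X] = 29*0.0500 + 17*0.5000 + 23*0.2500 + 26*0.2000
= 1.4500 + 8.5000 + 5.7500 + 5.2000
= 20.9000

E[X] = 20.9000


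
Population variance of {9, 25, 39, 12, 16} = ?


Mean = 20.2000
Squared deviations: 125.4400, 23.0400, 353.4400, 67.2400, 17.6400
Sum = 586.8000
Variance = 586.8000/5 = 117.3600

Variance = 117.3600


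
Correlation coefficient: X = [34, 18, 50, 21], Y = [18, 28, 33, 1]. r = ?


Mean X = 30.7500, Mean Y = 20.0000
SD X = 12.636752, SD Y = 12.227019
Cov = 81.750000
r = 81.750000/(12.636752*12.227019) = 0.5291

r = 0.5291


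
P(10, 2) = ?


P(10,2) = 10!/8!
= 3628800/40320
= 90

P(10,2) = 90


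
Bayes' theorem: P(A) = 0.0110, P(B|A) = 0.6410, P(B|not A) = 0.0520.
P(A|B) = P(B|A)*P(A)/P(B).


P(B) = P(B|A)*P(A) + P(B|A')*P(A')
= 0.6410*0.0110 + 0.0520*0.9890
= 0.007051 + 0.051428 = 0.058479
P(A|B) = 0.007051/0.058479 = 0.1206

P(A|B) = 0.1206


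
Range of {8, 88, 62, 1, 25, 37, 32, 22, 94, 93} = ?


Max = 94, Min = 1
Range = 94 - 1 = 93

Range = 93


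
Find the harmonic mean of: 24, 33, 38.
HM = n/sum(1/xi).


Sum of reciprocals = 1/24 + 1/33 + 1/38 = 0.098285
HM = 3/0.098285 = 30.5233

HM = 30.5233


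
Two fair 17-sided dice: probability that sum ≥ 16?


Total outcomes = 17×17 = 289
Favorable (sum ≥ 16): 184
P = 184/289 = 0.6367

P = 0.6367


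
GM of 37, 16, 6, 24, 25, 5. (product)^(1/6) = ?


Product = 37 × 16 × 6 × 24 × 25 × 5 = 10656000
GM = 10656000^(1/6) = 14.8343

GM = 14.8343


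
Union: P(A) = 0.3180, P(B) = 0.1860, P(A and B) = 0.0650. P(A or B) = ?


P(A∪B) = 0.3180 + 0.1860 - 0.0650
= 0.5040 - 0.0650
= 0.4390

P(A∪B) = 0.4390


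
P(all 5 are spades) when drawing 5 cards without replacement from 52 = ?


P(all spades) = (13/52) × (12/51) × (11/50) × (10/49) × (9/48)
= 0.0005

P = 0.0005


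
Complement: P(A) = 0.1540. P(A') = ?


P(not A) = 1 - 0.1540 = 0.8460

P(not A) = 0.8460


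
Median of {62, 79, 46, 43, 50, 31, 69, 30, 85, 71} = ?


Sorted: 30, 31, 43, 46, 50, 62, 69, 71, 79, 85
n = 10 (even)
Middle values: 50 and 62
Median = (50+62)/2 = 56.0000

Median = 56.0000


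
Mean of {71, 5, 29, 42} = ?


Sum = 71 + 5 + 29 + 42 = 147
n = 4
Mean = 147/4 = 36.7500

Mean = 36.7500


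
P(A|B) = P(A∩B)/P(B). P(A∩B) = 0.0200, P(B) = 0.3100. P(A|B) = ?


P(A|B) = 0.0200/0.3100 = 0.0645

P(A|B) = 0.0645


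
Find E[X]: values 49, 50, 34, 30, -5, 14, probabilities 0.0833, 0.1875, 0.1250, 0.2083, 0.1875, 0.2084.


E[X] = 49*0.0833 + 50*0.1875 + 34*0.1250 + 30*0.2083 - 5*0.1875 + 14*0.2084
= 4.0817 + 9.3750 + 4.2500 + 6.2490 - 0.9375 + 2.9176
= 25.9358

E[X] = 25.9358


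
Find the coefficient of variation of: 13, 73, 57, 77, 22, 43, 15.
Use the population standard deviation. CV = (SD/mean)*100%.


Mean = 42.8571
SD = 25.0053
CV = (25.0053/42.8571)*100 = 58.3457%

CV = 58.3457%


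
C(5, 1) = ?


C(5,1) = 5!/(1! × 4!)
= 120/(1 × 24)
= 5

C(5,1) = 5


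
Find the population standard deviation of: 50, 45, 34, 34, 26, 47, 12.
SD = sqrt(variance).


Mean = 35.4286
Variance = 154.2449
SD = sqrt(154.2449) = 12.4195

SD = 12.4195


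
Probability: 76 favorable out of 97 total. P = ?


P = 76/97 = 0.7835

P = 0.7835


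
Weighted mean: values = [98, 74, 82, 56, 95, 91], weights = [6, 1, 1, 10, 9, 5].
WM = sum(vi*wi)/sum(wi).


Numerator = 98*6 + 74*1 + 82*1 + 56*10 + 95*9 + 91*5 = 2614
Denominator = 6 + 1 + 1 + 10 + 9 + 5 = 32
WM = 2614/32 = 81.6875

WM = 81.6875


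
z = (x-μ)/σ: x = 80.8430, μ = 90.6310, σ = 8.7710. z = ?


z = (80.8430 - 90.6310)/8.7710
= -9.7880/8.7710
= -1.1160

z = -1.1160


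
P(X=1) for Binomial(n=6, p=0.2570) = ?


C(6,1) = 6
p^1 = 0.257000
(1-p)^5 = 0.226435
P = 6 * 0.257000 * 0.226435 = 0.3492

P(X=1) = 0.3492


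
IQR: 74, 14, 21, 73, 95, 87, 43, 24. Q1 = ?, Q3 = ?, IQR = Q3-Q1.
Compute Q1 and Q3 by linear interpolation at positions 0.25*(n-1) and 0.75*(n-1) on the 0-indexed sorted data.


Sorted: 14, 21, 24, 43, 73, 74, 87, 95
Q1 (25th %ile) = 23.2500
Q3 (75th %ile) = 77.2500
IQR = 77.2500 - 23.2500 = 54.0000

IQR = 54.0000


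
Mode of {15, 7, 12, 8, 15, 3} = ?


Frequencies: 3:1, 7:1, 8:1, 12:1, 15:2
Max frequency = 2
Mode = 15

Mode = 15


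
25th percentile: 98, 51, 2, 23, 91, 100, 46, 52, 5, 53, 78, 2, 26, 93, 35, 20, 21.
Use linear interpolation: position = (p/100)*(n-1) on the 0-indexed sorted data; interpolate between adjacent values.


Sorted: 2, 2, 5, 20, 21, 23, 26, 35, 46, 51, 52, 53, 78, 91, 93, 98, 100
n = 17
Index = 25/100 * 16 = 4.0000
Lower = data[4] = 21, Upper = data[5] = 23
P25 = 21 + 0*(2) = 21.0000

P25 = 21.0000


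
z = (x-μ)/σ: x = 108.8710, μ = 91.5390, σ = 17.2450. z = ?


z = (108.8710 - 91.5390)/17.2450
= 17.3320/17.2450
= 1.0050

z = 1.0050


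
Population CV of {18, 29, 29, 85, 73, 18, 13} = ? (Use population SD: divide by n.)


Mean = 37.8571
SD = 26.7818
CV = (26.7818/37.8571)*100 = 70.7444%

CV = 70.7444%


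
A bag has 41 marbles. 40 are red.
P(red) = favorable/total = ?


P = 40/41 = 0.9756

P = 0.9756


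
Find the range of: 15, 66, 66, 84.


Max = 84, Min = 15
Range = 84 - 15 = 69

Range = 69


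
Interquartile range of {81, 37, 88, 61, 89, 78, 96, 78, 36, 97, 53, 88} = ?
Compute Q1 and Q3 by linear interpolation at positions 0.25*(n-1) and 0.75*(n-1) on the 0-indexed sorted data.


Sorted: 36, 37, 53, 61, 78, 78, 81, 88, 88, 89, 96, 97
Q1 (25th %ile) = 59.0000
Q3 (75th %ile) = 88.2500
IQR = 88.2500 - 59.0000 = 29.2500

IQR = 29.2500


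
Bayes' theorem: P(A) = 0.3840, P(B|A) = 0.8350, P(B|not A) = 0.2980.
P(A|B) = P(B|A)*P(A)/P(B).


P(B) = P(B|A)*P(A) + P(B|A')*P(A')
= 0.8350*0.3840 + 0.2980*0.6160
= 0.320640 + 0.183568 = 0.504208
P(A|B) = 0.320640/0.504208 = 0.6359

P(A|B) = 0.6359


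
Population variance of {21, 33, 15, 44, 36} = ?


Mean = 29.8000
Squared deviations: 77.4400, 10.2400, 219.0400, 201.6400, 38.4400
Sum = 546.8000
Variance = 546.8000/5 = 109.3600

Variance = 109.3600


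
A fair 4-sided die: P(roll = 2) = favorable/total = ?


Favorable outcomes (roll = 2): 1
Total outcomes = 4
P = 1/4 = 0.2500

P = 0.2500


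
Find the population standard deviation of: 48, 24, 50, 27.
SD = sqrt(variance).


Mean = 37.2500
Variance = 139.6875
SD = sqrt(139.6875) = 11.8189

SD = 11.8189


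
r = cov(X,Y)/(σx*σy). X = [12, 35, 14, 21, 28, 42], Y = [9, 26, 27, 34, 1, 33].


Mean X = 25.3333, Mean Y = 21.6667
SD X = 10.826921, SD Y = 12.351338
Cov = 38.444444
r = 38.444444/(10.826921*12.351338) = 0.2875

r = 0.2875


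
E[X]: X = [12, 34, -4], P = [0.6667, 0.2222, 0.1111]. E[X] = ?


E[X] = 12*0.6667 + 34*0.2222 - 4*0.1111
= 8.0004 + 7.5548 - 0.4444
= 15.1108

E[X] = 15.1108


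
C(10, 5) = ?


C(10,5) = 10!/(5! × 5!)
= 3628800/(120 × 120)
= 252

C(10,5) = 252


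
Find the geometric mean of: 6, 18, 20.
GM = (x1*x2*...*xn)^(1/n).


Product = 6 × 18 × 20 = 2160
GM = 2160^(1/3) = 12.9266

GM = 12.9266


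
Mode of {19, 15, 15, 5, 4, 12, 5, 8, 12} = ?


Frequencies: 4:1, 5:2, 8:1, 12:2, 15:2, 19:1
Max frequency = 2
Mode = 5, 12, 15

Mode = 5, 12, 15


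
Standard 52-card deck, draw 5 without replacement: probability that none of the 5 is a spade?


P(no spades) = (39/52) × (38/51) × (37/50) × (36/49) × (35/48)
= 0.2215

P = 0.2215


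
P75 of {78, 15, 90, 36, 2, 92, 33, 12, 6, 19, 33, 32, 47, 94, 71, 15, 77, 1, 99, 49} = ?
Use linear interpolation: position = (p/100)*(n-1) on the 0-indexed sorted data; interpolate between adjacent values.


Sorted: 1, 2, 6, 12, 15, 15, 19, 32, 33, 33, 36, 47, 49, 71, 77, 78, 90, 92, 94, 99
n = 20
Index = 75/100 * 19 = 14.2500
Lower = data[14] = 77, Upper = data[15] = 78
P75 = 77 + 0.2500*(1) = 77.2500

P75 = 77.2500


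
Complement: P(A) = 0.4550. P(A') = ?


P(not A) = 1 - 0.4550 = 0.5450

P(not A) = 0.5450


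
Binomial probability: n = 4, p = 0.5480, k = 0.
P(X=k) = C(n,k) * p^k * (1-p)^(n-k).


C(4,0) = 1
p^0 = 1.000000
(1-p)^4 = 0.041740
P = 1 * 1.000000 * 0.041740 = 0.0417

P(X=0) = 0.0417


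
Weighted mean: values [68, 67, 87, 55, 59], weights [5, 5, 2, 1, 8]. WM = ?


Numerator = 68*5 + 67*5 + 87*2 + 55*1 + 59*8 = 1376
Denominator = 5 + 5 + 2 + 1 + 8 = 21
WM = 1376/21 = 65.5238

WM = 65.5238


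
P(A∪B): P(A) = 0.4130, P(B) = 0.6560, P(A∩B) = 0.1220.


P(A∪B) = 0.4130 + 0.6560 - 0.1220
= 1.0690 - 0.1220
= 0.9470

P(A∪B) = 0.9470


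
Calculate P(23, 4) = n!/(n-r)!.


P(23,4) = 23!/19!
= 25852016738884976640000/121645100408832000
= 212520

P(23,4) = 212520


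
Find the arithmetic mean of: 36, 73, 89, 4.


Sum = 36 + 73 + 89 + 4 = 202
n = 4
Mean = 202/4 = 50.5000

Mean = 50.5000


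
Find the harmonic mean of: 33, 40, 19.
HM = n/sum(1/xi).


Sum of reciprocals = 1/33 + 1/40 + 1/19 = 0.107935
HM = 3/0.107935 = 27.7946

HM = 27.7946


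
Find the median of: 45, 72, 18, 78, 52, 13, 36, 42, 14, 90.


Sorted: 13, 14, 18, 36, 42, 45, 52, 72, 78, 90
n = 10 (even)
Middle values: 42 and 45
Median = (42+45)/2 = 43.5000

Median = 43.5000


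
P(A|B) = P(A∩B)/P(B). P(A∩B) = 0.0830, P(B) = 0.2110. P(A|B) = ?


P(A|B) = 0.0830/0.2110 = 0.3934

P(A|B) = 0.3934


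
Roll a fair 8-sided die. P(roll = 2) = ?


Favorable outcomes (roll = 2): 1
Total outcomes = 8
P = 1/8 = 0.1250

P = 0.1250


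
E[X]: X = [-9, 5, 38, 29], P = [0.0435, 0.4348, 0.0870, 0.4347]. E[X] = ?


E[X] = -9*0.0435 + 5*0.4348 + 38*0.0870 + 29*0.4347
= -0.3915 + 2.1740 + 3.3060 + 12.6063
= 17.6948

E[X] = 17.6948
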